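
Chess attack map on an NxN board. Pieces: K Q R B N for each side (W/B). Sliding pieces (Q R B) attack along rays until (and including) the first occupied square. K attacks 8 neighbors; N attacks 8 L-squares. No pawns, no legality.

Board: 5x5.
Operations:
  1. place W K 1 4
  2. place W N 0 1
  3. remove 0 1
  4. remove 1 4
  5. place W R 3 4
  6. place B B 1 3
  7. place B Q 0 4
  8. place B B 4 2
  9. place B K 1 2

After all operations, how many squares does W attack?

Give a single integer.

Answer: 8

Derivation:
Op 1: place WK@(1,4)
Op 2: place WN@(0,1)
Op 3: remove (0,1)
Op 4: remove (1,4)
Op 5: place WR@(3,4)
Op 6: place BB@(1,3)
Op 7: place BQ@(0,4)
Op 8: place BB@(4,2)
Op 9: place BK@(1,2)
Per-piece attacks for W:
  WR@(3,4): attacks (3,3) (3,2) (3,1) (3,0) (4,4) (2,4) (1,4) (0,4) [ray(-1,0) blocked at (0,4)]
Union (8 distinct): (0,4) (1,4) (2,4) (3,0) (3,1) (3,2) (3,3) (4,4)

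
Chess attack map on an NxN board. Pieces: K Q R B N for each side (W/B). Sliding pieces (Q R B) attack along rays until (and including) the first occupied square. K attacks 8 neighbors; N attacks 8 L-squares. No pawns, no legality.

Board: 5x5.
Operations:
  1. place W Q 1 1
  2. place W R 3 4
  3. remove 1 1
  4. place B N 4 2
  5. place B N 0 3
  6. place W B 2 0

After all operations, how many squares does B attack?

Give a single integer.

Answer: 7

Derivation:
Op 1: place WQ@(1,1)
Op 2: place WR@(3,4)
Op 3: remove (1,1)
Op 4: place BN@(4,2)
Op 5: place BN@(0,3)
Op 6: place WB@(2,0)
Per-piece attacks for B:
  BN@(0,3): attacks (2,4) (1,1) (2,2)
  BN@(4,2): attacks (3,4) (2,3) (3,0) (2,1)
Union (7 distinct): (1,1) (2,1) (2,2) (2,3) (2,4) (3,0) (3,4)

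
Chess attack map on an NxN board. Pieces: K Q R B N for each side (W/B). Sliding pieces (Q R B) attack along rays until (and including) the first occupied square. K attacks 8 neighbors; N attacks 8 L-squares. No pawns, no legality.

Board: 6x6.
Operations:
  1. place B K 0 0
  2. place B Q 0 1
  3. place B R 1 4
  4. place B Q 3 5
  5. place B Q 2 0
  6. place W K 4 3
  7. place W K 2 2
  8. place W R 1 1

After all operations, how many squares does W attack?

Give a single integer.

Op 1: place BK@(0,0)
Op 2: place BQ@(0,1)
Op 3: place BR@(1,4)
Op 4: place BQ@(3,5)
Op 5: place BQ@(2,0)
Op 6: place WK@(4,3)
Op 7: place WK@(2,2)
Op 8: place WR@(1,1)
Per-piece attacks for W:
  WR@(1,1): attacks (1,2) (1,3) (1,4) (1,0) (2,1) (3,1) (4,1) (5,1) (0,1) [ray(0,1) blocked at (1,4); ray(-1,0) blocked at (0,1)]
  WK@(2,2): attacks (2,3) (2,1) (3,2) (1,2) (3,3) (3,1) (1,3) (1,1)
  WK@(4,3): attacks (4,4) (4,2) (5,3) (3,3) (5,4) (5,2) (3,4) (3,2)
Union (19 distinct): (0,1) (1,0) (1,1) (1,2) (1,3) (1,4) (2,1) (2,3) (3,1) (3,2) (3,3) (3,4) (4,1) (4,2) (4,4) (5,1) (5,2) (5,3) (5,4)

Answer: 19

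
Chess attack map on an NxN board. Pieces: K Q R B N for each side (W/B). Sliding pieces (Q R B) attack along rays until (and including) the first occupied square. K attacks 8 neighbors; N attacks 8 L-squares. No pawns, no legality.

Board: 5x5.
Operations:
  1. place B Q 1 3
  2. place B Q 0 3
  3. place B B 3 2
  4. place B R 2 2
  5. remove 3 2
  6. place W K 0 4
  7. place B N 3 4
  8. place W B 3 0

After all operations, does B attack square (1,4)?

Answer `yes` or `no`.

Op 1: place BQ@(1,3)
Op 2: place BQ@(0,3)
Op 3: place BB@(3,2)
Op 4: place BR@(2,2)
Op 5: remove (3,2)
Op 6: place WK@(0,4)
Op 7: place BN@(3,4)
Op 8: place WB@(3,0)
Per-piece attacks for B:
  BQ@(0,3): attacks (0,4) (0,2) (0,1) (0,0) (1,3) (1,4) (1,2) (2,1) (3,0) [ray(0,1) blocked at (0,4); ray(1,0) blocked at (1,3); ray(1,-1) blocked at (3,0)]
  BQ@(1,3): attacks (1,4) (1,2) (1,1) (1,0) (2,3) (3,3) (4,3) (0,3) (2,4) (2,2) (0,4) (0,2) [ray(-1,0) blocked at (0,3); ray(1,-1) blocked at (2,2); ray(-1,1) blocked at (0,4)]
  BR@(2,2): attacks (2,3) (2,4) (2,1) (2,0) (3,2) (4,2) (1,2) (0,2)
  BN@(3,4): attacks (4,2) (2,2) (1,3)
B attacks (1,4): yes

Answer: yes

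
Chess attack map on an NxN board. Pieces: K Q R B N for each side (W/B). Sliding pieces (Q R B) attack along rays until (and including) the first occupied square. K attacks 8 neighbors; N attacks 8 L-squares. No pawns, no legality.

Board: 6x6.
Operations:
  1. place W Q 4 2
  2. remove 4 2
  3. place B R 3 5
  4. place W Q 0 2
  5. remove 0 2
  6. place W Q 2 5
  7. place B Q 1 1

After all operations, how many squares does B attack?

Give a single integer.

Answer: 22

Derivation:
Op 1: place WQ@(4,2)
Op 2: remove (4,2)
Op 3: place BR@(3,5)
Op 4: place WQ@(0,2)
Op 5: remove (0,2)
Op 6: place WQ@(2,5)
Op 7: place BQ@(1,1)
Per-piece attacks for B:
  BQ@(1,1): attacks (1,2) (1,3) (1,4) (1,5) (1,0) (2,1) (3,1) (4,1) (5,1) (0,1) (2,2) (3,3) (4,4) (5,5) (2,0) (0,2) (0,0)
  BR@(3,5): attacks (3,4) (3,3) (3,2) (3,1) (3,0) (4,5) (5,5) (2,5) [ray(-1,0) blocked at (2,5)]
Union (22 distinct): (0,0) (0,1) (0,2) (1,0) (1,2) (1,3) (1,4) (1,5) (2,0) (2,1) (2,2) (2,5) (3,0) (3,1) (3,2) (3,3) (3,4) (4,1) (4,4) (4,5) (5,1) (5,5)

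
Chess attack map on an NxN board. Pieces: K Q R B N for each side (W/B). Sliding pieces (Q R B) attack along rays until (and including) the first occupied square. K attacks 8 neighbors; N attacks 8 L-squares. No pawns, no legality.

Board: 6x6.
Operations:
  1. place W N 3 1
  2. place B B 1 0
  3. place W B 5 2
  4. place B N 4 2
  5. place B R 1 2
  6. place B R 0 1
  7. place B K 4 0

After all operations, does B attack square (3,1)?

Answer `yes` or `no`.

Op 1: place WN@(3,1)
Op 2: place BB@(1,0)
Op 3: place WB@(5,2)
Op 4: place BN@(4,2)
Op 5: place BR@(1,2)
Op 6: place BR@(0,1)
Op 7: place BK@(4,0)
Per-piece attacks for B:
  BR@(0,1): attacks (0,2) (0,3) (0,4) (0,5) (0,0) (1,1) (2,1) (3,1) [ray(1,0) blocked at (3,1)]
  BB@(1,0): attacks (2,1) (3,2) (4,3) (5,4) (0,1) [ray(-1,1) blocked at (0,1)]
  BR@(1,2): attacks (1,3) (1,4) (1,5) (1,1) (1,0) (2,2) (3,2) (4,2) (0,2) [ray(0,-1) blocked at (1,0); ray(1,0) blocked at (4,2)]
  BK@(4,0): attacks (4,1) (5,0) (3,0) (5,1) (3,1)
  BN@(4,2): attacks (5,4) (3,4) (2,3) (5,0) (3,0) (2,1)
B attacks (3,1): yes

Answer: yes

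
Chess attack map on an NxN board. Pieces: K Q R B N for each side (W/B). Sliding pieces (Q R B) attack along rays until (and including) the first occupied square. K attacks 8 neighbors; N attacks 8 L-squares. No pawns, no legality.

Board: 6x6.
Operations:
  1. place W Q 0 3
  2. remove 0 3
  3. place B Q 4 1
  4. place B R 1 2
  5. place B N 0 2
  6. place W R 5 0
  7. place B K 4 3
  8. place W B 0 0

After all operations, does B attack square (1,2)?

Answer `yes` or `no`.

Op 1: place WQ@(0,3)
Op 2: remove (0,3)
Op 3: place BQ@(4,1)
Op 4: place BR@(1,2)
Op 5: place BN@(0,2)
Op 6: place WR@(5,0)
Op 7: place BK@(4,3)
Op 8: place WB@(0,0)
Per-piece attacks for B:
  BN@(0,2): attacks (1,4) (2,3) (1,0) (2,1)
  BR@(1,2): attacks (1,3) (1,4) (1,5) (1,1) (1,0) (2,2) (3,2) (4,2) (5,2) (0,2) [ray(-1,0) blocked at (0,2)]
  BQ@(4,1): attacks (4,2) (4,3) (4,0) (5,1) (3,1) (2,1) (1,1) (0,1) (5,2) (5,0) (3,2) (2,3) (1,4) (0,5) (3,0) [ray(0,1) blocked at (4,3); ray(1,-1) blocked at (5,0)]
  BK@(4,3): attacks (4,4) (4,2) (5,3) (3,3) (5,4) (5,2) (3,4) (3,2)
B attacks (1,2): no

Answer: no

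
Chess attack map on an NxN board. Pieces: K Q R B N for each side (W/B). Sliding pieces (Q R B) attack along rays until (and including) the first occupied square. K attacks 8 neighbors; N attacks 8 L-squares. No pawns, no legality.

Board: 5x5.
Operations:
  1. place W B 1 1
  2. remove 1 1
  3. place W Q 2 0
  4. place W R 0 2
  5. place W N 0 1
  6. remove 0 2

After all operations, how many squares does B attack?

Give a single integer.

Op 1: place WB@(1,1)
Op 2: remove (1,1)
Op 3: place WQ@(2,0)
Op 4: place WR@(0,2)
Op 5: place WN@(0,1)
Op 6: remove (0,2)
Per-piece attacks for B:
Union (0 distinct): (none)

Answer: 0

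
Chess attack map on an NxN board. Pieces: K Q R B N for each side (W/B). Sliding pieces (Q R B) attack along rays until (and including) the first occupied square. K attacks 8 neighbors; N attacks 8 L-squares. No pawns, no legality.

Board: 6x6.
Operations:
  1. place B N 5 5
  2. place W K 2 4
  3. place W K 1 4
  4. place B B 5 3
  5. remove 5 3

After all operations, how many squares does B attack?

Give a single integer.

Answer: 2

Derivation:
Op 1: place BN@(5,5)
Op 2: place WK@(2,4)
Op 3: place WK@(1,4)
Op 4: place BB@(5,3)
Op 5: remove (5,3)
Per-piece attacks for B:
  BN@(5,5): attacks (4,3) (3,4)
Union (2 distinct): (3,4) (4,3)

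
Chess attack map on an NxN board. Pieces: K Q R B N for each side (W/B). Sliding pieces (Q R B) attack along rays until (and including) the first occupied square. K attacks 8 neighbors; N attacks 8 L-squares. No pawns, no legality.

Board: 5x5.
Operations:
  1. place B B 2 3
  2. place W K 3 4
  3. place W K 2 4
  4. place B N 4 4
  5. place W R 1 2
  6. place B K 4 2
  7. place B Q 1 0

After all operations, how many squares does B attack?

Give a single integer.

Op 1: place BB@(2,3)
Op 2: place WK@(3,4)
Op 3: place WK@(2,4)
Op 4: place BN@(4,4)
Op 5: place WR@(1,2)
Op 6: place BK@(4,2)
Op 7: place BQ@(1,0)
Per-piece attacks for B:
  BQ@(1,0): attacks (1,1) (1,2) (2,0) (3,0) (4,0) (0,0) (2,1) (3,2) (4,3) (0,1) [ray(0,1) blocked at (1,2)]
  BB@(2,3): attacks (3,4) (3,2) (4,1) (1,4) (1,2) [ray(1,1) blocked at (3,4); ray(-1,-1) blocked at (1,2)]
  BK@(4,2): attacks (4,3) (4,1) (3,2) (3,3) (3,1)
  BN@(4,4): attacks (3,2) (2,3)
Union (16 distinct): (0,0) (0,1) (1,1) (1,2) (1,4) (2,0) (2,1) (2,3) (3,0) (3,1) (3,2) (3,3) (3,4) (4,0) (4,1) (4,3)

Answer: 16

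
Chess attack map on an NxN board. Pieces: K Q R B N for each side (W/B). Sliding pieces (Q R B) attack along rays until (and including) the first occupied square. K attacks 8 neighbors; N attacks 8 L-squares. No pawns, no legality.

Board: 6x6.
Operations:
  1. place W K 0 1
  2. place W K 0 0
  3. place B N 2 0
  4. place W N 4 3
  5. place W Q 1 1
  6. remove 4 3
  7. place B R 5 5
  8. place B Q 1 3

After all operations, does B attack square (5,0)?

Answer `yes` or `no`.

Answer: yes

Derivation:
Op 1: place WK@(0,1)
Op 2: place WK@(0,0)
Op 3: place BN@(2,0)
Op 4: place WN@(4,3)
Op 5: place WQ@(1,1)
Op 6: remove (4,3)
Op 7: place BR@(5,5)
Op 8: place BQ@(1,3)
Per-piece attacks for B:
  BQ@(1,3): attacks (1,4) (1,5) (1,2) (1,1) (2,3) (3,3) (4,3) (5,3) (0,3) (2,4) (3,5) (2,2) (3,1) (4,0) (0,4) (0,2) [ray(0,-1) blocked at (1,1)]
  BN@(2,0): attacks (3,2) (4,1) (1,2) (0,1)
  BR@(5,5): attacks (5,4) (5,3) (5,2) (5,1) (5,0) (4,5) (3,5) (2,5) (1,5) (0,5)
B attacks (5,0): yes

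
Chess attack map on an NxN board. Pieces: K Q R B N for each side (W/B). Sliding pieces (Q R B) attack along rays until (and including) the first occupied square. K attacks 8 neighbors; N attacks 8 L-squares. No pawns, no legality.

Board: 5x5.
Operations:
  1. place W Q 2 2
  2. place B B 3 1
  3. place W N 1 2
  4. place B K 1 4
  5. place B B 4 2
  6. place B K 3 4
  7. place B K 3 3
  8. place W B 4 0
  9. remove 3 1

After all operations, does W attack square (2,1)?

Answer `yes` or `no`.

Answer: yes

Derivation:
Op 1: place WQ@(2,2)
Op 2: place BB@(3,1)
Op 3: place WN@(1,2)
Op 4: place BK@(1,4)
Op 5: place BB@(4,2)
Op 6: place BK@(3,4)
Op 7: place BK@(3,3)
Op 8: place WB@(4,0)
Op 9: remove (3,1)
Per-piece attacks for W:
  WN@(1,2): attacks (2,4) (3,3) (0,4) (2,0) (3,1) (0,0)
  WQ@(2,2): attacks (2,3) (2,4) (2,1) (2,0) (3,2) (4,2) (1,2) (3,3) (3,1) (4,0) (1,3) (0,4) (1,1) (0,0) [ray(1,0) blocked at (4,2); ray(-1,0) blocked at (1,2); ray(1,1) blocked at (3,3); ray(1,-1) blocked at (4,0)]
  WB@(4,0): attacks (3,1) (2,2) [ray(-1,1) blocked at (2,2)]
W attacks (2,1): yes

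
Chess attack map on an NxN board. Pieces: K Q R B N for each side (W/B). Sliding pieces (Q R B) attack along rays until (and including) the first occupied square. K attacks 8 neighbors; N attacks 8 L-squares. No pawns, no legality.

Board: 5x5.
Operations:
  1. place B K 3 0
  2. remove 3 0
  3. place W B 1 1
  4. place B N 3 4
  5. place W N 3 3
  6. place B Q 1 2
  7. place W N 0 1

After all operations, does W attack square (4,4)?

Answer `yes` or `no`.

Answer: no

Derivation:
Op 1: place BK@(3,0)
Op 2: remove (3,0)
Op 3: place WB@(1,1)
Op 4: place BN@(3,4)
Op 5: place WN@(3,3)
Op 6: place BQ@(1,2)
Op 7: place WN@(0,1)
Per-piece attacks for W:
  WN@(0,1): attacks (1,3) (2,2) (2,0)
  WB@(1,1): attacks (2,2) (3,3) (2,0) (0,2) (0,0) [ray(1,1) blocked at (3,3)]
  WN@(3,3): attacks (1,4) (4,1) (2,1) (1,2)
W attacks (4,4): no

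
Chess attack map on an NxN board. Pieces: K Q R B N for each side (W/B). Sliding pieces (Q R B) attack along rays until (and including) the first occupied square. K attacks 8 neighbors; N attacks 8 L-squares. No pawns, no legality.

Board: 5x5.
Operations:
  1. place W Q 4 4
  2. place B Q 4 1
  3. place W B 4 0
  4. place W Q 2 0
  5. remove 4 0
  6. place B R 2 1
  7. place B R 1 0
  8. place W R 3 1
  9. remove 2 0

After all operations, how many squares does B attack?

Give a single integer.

Answer: 17

Derivation:
Op 1: place WQ@(4,4)
Op 2: place BQ@(4,1)
Op 3: place WB@(4,0)
Op 4: place WQ@(2,0)
Op 5: remove (4,0)
Op 6: place BR@(2,1)
Op 7: place BR@(1,0)
Op 8: place WR@(3,1)
Op 9: remove (2,0)
Per-piece attacks for B:
  BR@(1,0): attacks (1,1) (1,2) (1,3) (1,4) (2,0) (3,0) (4,0) (0,0)
  BR@(2,1): attacks (2,2) (2,3) (2,4) (2,0) (3,1) (1,1) (0,1) [ray(1,0) blocked at (3,1)]
  BQ@(4,1): attacks (4,2) (4,3) (4,4) (4,0) (3,1) (3,2) (2,3) (1,4) (3,0) [ray(0,1) blocked at (4,4); ray(-1,0) blocked at (3,1)]
Union (17 distinct): (0,0) (0,1) (1,1) (1,2) (1,3) (1,4) (2,0) (2,2) (2,3) (2,4) (3,0) (3,1) (3,2) (4,0) (4,2) (4,3) (4,4)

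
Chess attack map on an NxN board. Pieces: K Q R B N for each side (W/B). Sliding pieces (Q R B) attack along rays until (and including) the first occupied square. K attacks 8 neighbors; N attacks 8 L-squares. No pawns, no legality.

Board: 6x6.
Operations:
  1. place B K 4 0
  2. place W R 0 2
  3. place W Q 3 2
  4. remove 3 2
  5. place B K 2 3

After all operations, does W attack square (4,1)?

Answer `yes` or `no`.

Answer: no

Derivation:
Op 1: place BK@(4,0)
Op 2: place WR@(0,2)
Op 3: place WQ@(3,2)
Op 4: remove (3,2)
Op 5: place BK@(2,3)
Per-piece attacks for W:
  WR@(0,2): attacks (0,3) (0,4) (0,5) (0,1) (0,0) (1,2) (2,2) (3,2) (4,2) (5,2)
W attacks (4,1): no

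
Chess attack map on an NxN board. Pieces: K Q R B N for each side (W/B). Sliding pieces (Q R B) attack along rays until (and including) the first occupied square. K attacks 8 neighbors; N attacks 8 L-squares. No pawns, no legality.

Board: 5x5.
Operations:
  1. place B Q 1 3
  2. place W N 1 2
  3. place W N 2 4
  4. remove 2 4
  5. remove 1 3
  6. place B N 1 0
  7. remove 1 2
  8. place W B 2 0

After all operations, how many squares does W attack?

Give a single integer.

Op 1: place BQ@(1,3)
Op 2: place WN@(1,2)
Op 3: place WN@(2,4)
Op 4: remove (2,4)
Op 5: remove (1,3)
Op 6: place BN@(1,0)
Op 7: remove (1,2)
Op 8: place WB@(2,0)
Per-piece attacks for W:
  WB@(2,0): attacks (3,1) (4,2) (1,1) (0,2)
Union (4 distinct): (0,2) (1,1) (3,1) (4,2)

Answer: 4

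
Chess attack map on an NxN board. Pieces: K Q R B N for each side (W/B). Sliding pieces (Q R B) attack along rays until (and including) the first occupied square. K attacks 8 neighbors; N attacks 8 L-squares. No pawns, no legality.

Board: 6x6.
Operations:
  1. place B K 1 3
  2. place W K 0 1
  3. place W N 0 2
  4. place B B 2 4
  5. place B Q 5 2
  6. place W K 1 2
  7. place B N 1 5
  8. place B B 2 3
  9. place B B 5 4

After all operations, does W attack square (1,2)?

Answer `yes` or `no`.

Op 1: place BK@(1,3)
Op 2: place WK@(0,1)
Op 3: place WN@(0,2)
Op 4: place BB@(2,4)
Op 5: place BQ@(5,2)
Op 6: place WK@(1,2)
Op 7: place BN@(1,5)
Op 8: place BB@(2,3)
Op 9: place BB@(5,4)
Per-piece attacks for W:
  WK@(0,1): attacks (0,2) (0,0) (1,1) (1,2) (1,0)
  WN@(0,2): attacks (1,4) (2,3) (1,0) (2,1)
  WK@(1,2): attacks (1,3) (1,1) (2,2) (0,2) (2,3) (2,1) (0,3) (0,1)
W attacks (1,2): yes

Answer: yes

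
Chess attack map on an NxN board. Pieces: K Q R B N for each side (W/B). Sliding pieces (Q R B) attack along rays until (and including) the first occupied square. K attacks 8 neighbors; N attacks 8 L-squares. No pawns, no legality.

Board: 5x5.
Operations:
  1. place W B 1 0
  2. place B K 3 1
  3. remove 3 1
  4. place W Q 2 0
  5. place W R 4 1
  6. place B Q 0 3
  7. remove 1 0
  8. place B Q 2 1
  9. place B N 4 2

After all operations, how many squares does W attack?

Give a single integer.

Answer: 9

Derivation:
Op 1: place WB@(1,0)
Op 2: place BK@(3,1)
Op 3: remove (3,1)
Op 4: place WQ@(2,0)
Op 5: place WR@(4,1)
Op 6: place BQ@(0,3)
Op 7: remove (1,0)
Op 8: place BQ@(2,1)
Op 9: place BN@(4,2)
Per-piece attacks for W:
  WQ@(2,0): attacks (2,1) (3,0) (4,0) (1,0) (0,0) (3,1) (4,2) (1,1) (0,2) [ray(0,1) blocked at (2,1); ray(1,1) blocked at (4,2)]
  WR@(4,1): attacks (4,2) (4,0) (3,1) (2,1) [ray(0,1) blocked at (4,2); ray(-1,0) blocked at (2,1)]
Union (9 distinct): (0,0) (0,2) (1,0) (1,1) (2,1) (3,0) (3,1) (4,0) (4,2)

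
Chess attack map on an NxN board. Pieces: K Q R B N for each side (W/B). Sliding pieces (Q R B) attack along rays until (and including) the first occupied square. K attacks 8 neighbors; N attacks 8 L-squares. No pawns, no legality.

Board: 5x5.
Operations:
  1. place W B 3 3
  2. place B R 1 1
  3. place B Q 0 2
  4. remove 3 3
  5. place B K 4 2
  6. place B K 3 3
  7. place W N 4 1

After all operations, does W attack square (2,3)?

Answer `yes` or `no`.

Answer: no

Derivation:
Op 1: place WB@(3,3)
Op 2: place BR@(1,1)
Op 3: place BQ@(0,2)
Op 4: remove (3,3)
Op 5: place BK@(4,2)
Op 6: place BK@(3,3)
Op 7: place WN@(4,1)
Per-piece attacks for W:
  WN@(4,1): attacks (3,3) (2,2) (2,0)
W attacks (2,3): no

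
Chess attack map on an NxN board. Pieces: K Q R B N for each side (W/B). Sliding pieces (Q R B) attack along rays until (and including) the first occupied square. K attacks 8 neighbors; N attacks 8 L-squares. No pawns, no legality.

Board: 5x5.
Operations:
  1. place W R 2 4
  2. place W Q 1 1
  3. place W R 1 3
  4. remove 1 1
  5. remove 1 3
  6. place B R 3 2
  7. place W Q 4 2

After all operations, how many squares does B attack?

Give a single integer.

Op 1: place WR@(2,4)
Op 2: place WQ@(1,1)
Op 3: place WR@(1,3)
Op 4: remove (1,1)
Op 5: remove (1,3)
Op 6: place BR@(3,2)
Op 7: place WQ@(4,2)
Per-piece attacks for B:
  BR@(3,2): attacks (3,3) (3,4) (3,1) (3,0) (4,2) (2,2) (1,2) (0,2) [ray(1,0) blocked at (4,2)]
Union (8 distinct): (0,2) (1,2) (2,2) (3,0) (3,1) (3,3) (3,4) (4,2)

Answer: 8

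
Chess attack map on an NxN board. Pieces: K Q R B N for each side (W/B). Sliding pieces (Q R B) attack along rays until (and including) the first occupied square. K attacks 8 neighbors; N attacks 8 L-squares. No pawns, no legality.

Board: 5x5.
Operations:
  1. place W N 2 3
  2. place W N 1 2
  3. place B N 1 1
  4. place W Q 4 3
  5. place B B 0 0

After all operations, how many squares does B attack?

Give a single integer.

Op 1: place WN@(2,3)
Op 2: place WN@(1,2)
Op 3: place BN@(1,1)
Op 4: place WQ@(4,3)
Op 5: place BB@(0,0)
Per-piece attacks for B:
  BB@(0,0): attacks (1,1) [ray(1,1) blocked at (1,1)]
  BN@(1,1): attacks (2,3) (3,2) (0,3) (3,0)
Union (5 distinct): (0,3) (1,1) (2,3) (3,0) (3,2)

Answer: 5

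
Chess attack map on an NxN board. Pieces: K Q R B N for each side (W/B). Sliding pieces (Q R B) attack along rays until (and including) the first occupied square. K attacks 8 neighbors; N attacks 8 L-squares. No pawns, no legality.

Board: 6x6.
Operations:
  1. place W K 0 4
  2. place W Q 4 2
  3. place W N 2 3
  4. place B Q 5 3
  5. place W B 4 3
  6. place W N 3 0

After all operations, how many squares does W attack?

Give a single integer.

Answer: 29

Derivation:
Op 1: place WK@(0,4)
Op 2: place WQ@(4,2)
Op 3: place WN@(2,3)
Op 4: place BQ@(5,3)
Op 5: place WB@(4,3)
Op 6: place WN@(3,0)
Per-piece attacks for W:
  WK@(0,4): attacks (0,5) (0,3) (1,4) (1,5) (1,3)
  WN@(2,3): attacks (3,5) (4,4) (1,5) (0,4) (3,1) (4,2) (1,1) (0,2)
  WN@(3,0): attacks (4,2) (5,1) (2,2) (1,1)
  WQ@(4,2): attacks (4,3) (4,1) (4,0) (5,2) (3,2) (2,2) (1,2) (0,2) (5,3) (5,1) (3,3) (2,4) (1,5) (3,1) (2,0) [ray(0,1) blocked at (4,3); ray(1,1) blocked at (5,3)]
  WB@(4,3): attacks (5,4) (5,2) (3,4) (2,5) (3,2) (2,1) (1,0)
Union (29 distinct): (0,2) (0,3) (0,4) (0,5) (1,0) (1,1) (1,2) (1,3) (1,4) (1,5) (2,0) (2,1) (2,2) (2,4) (2,5) (3,1) (3,2) (3,3) (3,4) (3,5) (4,0) (4,1) (4,2) (4,3) (4,4) (5,1) (5,2) (5,3) (5,4)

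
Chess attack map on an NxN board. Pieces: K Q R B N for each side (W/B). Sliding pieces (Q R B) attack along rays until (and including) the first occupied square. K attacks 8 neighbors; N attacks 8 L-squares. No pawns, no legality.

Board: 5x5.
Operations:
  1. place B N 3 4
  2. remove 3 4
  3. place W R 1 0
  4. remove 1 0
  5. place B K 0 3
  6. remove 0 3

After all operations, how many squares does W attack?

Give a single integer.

Answer: 0

Derivation:
Op 1: place BN@(3,4)
Op 2: remove (3,4)
Op 3: place WR@(1,0)
Op 4: remove (1,0)
Op 5: place BK@(0,3)
Op 6: remove (0,3)
Per-piece attacks for W:
Union (0 distinct): (none)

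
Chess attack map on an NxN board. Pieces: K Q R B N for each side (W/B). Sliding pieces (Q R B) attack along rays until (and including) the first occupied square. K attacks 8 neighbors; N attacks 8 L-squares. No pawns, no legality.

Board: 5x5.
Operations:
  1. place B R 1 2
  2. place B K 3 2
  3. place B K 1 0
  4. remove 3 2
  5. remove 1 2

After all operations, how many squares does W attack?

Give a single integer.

Op 1: place BR@(1,2)
Op 2: place BK@(3,2)
Op 3: place BK@(1,0)
Op 4: remove (3,2)
Op 5: remove (1,2)
Per-piece attacks for W:
Union (0 distinct): (none)

Answer: 0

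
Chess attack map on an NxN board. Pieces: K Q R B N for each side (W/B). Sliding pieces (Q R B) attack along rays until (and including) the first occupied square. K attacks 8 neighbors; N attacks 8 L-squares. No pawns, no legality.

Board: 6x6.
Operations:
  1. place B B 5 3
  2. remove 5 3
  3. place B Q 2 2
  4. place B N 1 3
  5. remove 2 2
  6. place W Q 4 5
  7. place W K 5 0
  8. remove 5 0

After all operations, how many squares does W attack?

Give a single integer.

Answer: 15

Derivation:
Op 1: place BB@(5,3)
Op 2: remove (5,3)
Op 3: place BQ@(2,2)
Op 4: place BN@(1,3)
Op 5: remove (2,2)
Op 6: place WQ@(4,5)
Op 7: place WK@(5,0)
Op 8: remove (5,0)
Per-piece attacks for W:
  WQ@(4,5): attacks (4,4) (4,3) (4,2) (4,1) (4,0) (5,5) (3,5) (2,5) (1,5) (0,5) (5,4) (3,4) (2,3) (1,2) (0,1)
Union (15 distinct): (0,1) (0,5) (1,2) (1,5) (2,3) (2,5) (3,4) (3,5) (4,0) (4,1) (4,2) (4,3) (4,4) (5,4) (5,5)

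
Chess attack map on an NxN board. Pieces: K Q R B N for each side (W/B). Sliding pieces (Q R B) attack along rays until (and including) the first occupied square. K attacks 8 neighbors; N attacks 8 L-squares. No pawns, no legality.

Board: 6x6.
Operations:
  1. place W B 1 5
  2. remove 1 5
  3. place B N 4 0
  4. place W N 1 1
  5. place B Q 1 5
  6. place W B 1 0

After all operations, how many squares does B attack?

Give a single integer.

Answer: 17

Derivation:
Op 1: place WB@(1,5)
Op 2: remove (1,5)
Op 3: place BN@(4,0)
Op 4: place WN@(1,1)
Op 5: place BQ@(1,5)
Op 6: place WB@(1,0)
Per-piece attacks for B:
  BQ@(1,5): attacks (1,4) (1,3) (1,2) (1,1) (2,5) (3,5) (4,5) (5,5) (0,5) (2,4) (3,3) (4,2) (5,1) (0,4) [ray(0,-1) blocked at (1,1)]
  BN@(4,0): attacks (5,2) (3,2) (2,1)
Union (17 distinct): (0,4) (0,5) (1,1) (1,2) (1,3) (1,4) (2,1) (2,4) (2,5) (3,2) (3,3) (3,5) (4,2) (4,5) (5,1) (5,2) (5,5)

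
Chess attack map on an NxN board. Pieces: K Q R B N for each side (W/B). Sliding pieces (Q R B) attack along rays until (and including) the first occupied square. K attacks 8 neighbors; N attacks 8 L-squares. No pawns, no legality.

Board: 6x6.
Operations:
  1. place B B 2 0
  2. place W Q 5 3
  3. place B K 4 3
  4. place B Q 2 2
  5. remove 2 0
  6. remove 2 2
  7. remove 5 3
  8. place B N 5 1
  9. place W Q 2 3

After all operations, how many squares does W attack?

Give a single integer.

Op 1: place BB@(2,0)
Op 2: place WQ@(5,3)
Op 3: place BK@(4,3)
Op 4: place BQ@(2,2)
Op 5: remove (2,0)
Op 6: remove (2,2)
Op 7: remove (5,3)
Op 8: place BN@(5,1)
Op 9: place WQ@(2,3)
Per-piece attacks for W:
  WQ@(2,3): attacks (2,4) (2,5) (2,2) (2,1) (2,0) (3,3) (4,3) (1,3) (0,3) (3,4) (4,5) (3,2) (4,1) (5,0) (1,4) (0,5) (1,2) (0,1) [ray(1,0) blocked at (4,3)]
Union (18 distinct): (0,1) (0,3) (0,5) (1,2) (1,3) (1,4) (2,0) (2,1) (2,2) (2,4) (2,5) (3,2) (3,3) (3,4) (4,1) (4,3) (4,5) (5,0)

Answer: 18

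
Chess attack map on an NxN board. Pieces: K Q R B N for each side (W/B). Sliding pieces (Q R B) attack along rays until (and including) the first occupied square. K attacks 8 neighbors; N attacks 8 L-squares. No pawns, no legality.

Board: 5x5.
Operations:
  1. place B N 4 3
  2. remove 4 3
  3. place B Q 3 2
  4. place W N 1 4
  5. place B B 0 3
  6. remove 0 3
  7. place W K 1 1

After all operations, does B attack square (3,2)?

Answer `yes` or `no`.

Op 1: place BN@(4,3)
Op 2: remove (4,3)
Op 3: place BQ@(3,2)
Op 4: place WN@(1,4)
Op 5: place BB@(0,3)
Op 6: remove (0,3)
Op 7: place WK@(1,1)
Per-piece attacks for B:
  BQ@(3,2): attacks (3,3) (3,4) (3,1) (3,0) (4,2) (2,2) (1,2) (0,2) (4,3) (4,1) (2,3) (1,4) (2,1) (1,0) [ray(-1,1) blocked at (1,4)]
B attacks (3,2): no

Answer: no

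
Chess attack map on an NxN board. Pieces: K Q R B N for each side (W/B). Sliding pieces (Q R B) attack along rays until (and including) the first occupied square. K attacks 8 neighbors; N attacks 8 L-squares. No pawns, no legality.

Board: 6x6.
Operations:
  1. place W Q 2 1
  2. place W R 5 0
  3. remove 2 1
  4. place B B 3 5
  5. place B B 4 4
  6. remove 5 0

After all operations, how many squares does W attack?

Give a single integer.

Answer: 0

Derivation:
Op 1: place WQ@(2,1)
Op 2: place WR@(5,0)
Op 3: remove (2,1)
Op 4: place BB@(3,5)
Op 5: place BB@(4,4)
Op 6: remove (5,0)
Per-piece attacks for W:
Union (0 distinct): (none)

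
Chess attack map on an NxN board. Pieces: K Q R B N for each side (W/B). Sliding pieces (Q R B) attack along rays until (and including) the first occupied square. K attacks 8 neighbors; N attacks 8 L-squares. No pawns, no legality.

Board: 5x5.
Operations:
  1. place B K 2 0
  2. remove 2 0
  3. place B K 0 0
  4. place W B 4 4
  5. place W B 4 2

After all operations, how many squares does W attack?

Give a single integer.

Op 1: place BK@(2,0)
Op 2: remove (2,0)
Op 3: place BK@(0,0)
Op 4: place WB@(4,4)
Op 5: place WB@(4,2)
Per-piece attacks for W:
  WB@(4,2): attacks (3,3) (2,4) (3,1) (2,0)
  WB@(4,4): attacks (3,3) (2,2) (1,1) (0,0) [ray(-1,-1) blocked at (0,0)]
Union (7 distinct): (0,0) (1,1) (2,0) (2,2) (2,4) (3,1) (3,3)

Answer: 7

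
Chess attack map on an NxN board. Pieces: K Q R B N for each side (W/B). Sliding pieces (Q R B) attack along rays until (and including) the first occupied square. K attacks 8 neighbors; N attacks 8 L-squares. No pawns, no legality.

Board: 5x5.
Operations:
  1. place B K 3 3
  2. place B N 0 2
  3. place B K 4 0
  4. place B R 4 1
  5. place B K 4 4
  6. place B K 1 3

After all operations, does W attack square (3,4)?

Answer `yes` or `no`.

Op 1: place BK@(3,3)
Op 2: place BN@(0,2)
Op 3: place BK@(4,0)
Op 4: place BR@(4,1)
Op 5: place BK@(4,4)
Op 6: place BK@(1,3)
Per-piece attacks for W:
W attacks (3,4): no

Answer: no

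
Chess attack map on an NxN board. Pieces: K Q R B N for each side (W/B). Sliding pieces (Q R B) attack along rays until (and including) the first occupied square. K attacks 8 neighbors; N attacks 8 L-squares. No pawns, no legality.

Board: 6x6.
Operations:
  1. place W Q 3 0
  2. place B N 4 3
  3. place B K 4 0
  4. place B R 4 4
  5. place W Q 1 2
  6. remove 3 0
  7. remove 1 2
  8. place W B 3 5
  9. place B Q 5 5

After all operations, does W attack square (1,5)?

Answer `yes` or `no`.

Op 1: place WQ@(3,0)
Op 2: place BN@(4,3)
Op 3: place BK@(4,0)
Op 4: place BR@(4,4)
Op 5: place WQ@(1,2)
Op 6: remove (3,0)
Op 7: remove (1,2)
Op 8: place WB@(3,5)
Op 9: place BQ@(5,5)
Per-piece attacks for W:
  WB@(3,5): attacks (4,4) (2,4) (1,3) (0,2) [ray(1,-1) blocked at (4,4)]
W attacks (1,5): no

Answer: no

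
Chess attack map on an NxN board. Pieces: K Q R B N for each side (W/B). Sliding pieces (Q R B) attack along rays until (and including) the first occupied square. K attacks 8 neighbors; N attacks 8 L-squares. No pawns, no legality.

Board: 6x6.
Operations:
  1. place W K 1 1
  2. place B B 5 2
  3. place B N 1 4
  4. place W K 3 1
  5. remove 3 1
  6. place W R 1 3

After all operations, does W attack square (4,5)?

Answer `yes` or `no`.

Answer: no

Derivation:
Op 1: place WK@(1,1)
Op 2: place BB@(5,2)
Op 3: place BN@(1,4)
Op 4: place WK@(3,1)
Op 5: remove (3,1)
Op 6: place WR@(1,3)
Per-piece attacks for W:
  WK@(1,1): attacks (1,2) (1,0) (2,1) (0,1) (2,2) (2,0) (0,2) (0,0)
  WR@(1,3): attacks (1,4) (1,2) (1,1) (2,3) (3,3) (4,3) (5,3) (0,3) [ray(0,1) blocked at (1,4); ray(0,-1) blocked at (1,1)]
W attacks (4,5): no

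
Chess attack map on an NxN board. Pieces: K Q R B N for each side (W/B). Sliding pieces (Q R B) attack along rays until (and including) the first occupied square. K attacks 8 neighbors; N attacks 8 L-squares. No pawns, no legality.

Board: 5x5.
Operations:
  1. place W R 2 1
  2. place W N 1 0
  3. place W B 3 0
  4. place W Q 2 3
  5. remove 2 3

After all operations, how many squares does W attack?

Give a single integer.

Op 1: place WR@(2,1)
Op 2: place WN@(1,0)
Op 3: place WB@(3,0)
Op 4: place WQ@(2,3)
Op 5: remove (2,3)
Per-piece attacks for W:
  WN@(1,0): attacks (2,2) (3,1) (0,2)
  WR@(2,1): attacks (2,2) (2,3) (2,4) (2,0) (3,1) (4,1) (1,1) (0,1)
  WB@(3,0): attacks (4,1) (2,1) [ray(-1,1) blocked at (2,1)]
Union (10 distinct): (0,1) (0,2) (1,1) (2,0) (2,1) (2,2) (2,3) (2,4) (3,1) (4,1)

Answer: 10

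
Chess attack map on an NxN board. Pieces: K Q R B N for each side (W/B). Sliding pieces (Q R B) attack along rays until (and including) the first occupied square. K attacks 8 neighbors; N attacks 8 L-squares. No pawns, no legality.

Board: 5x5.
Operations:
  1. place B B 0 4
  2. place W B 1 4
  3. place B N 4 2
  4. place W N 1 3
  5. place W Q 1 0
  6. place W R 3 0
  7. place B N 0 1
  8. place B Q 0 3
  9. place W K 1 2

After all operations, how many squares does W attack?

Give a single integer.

Answer: 20

Derivation:
Op 1: place BB@(0,4)
Op 2: place WB@(1,4)
Op 3: place BN@(4,2)
Op 4: place WN@(1,3)
Op 5: place WQ@(1,0)
Op 6: place WR@(3,0)
Op 7: place BN@(0,1)
Op 8: place BQ@(0,3)
Op 9: place WK@(1,2)
Per-piece attacks for W:
  WQ@(1,0): attacks (1,1) (1,2) (2,0) (3,0) (0,0) (2,1) (3,2) (4,3) (0,1) [ray(0,1) blocked at (1,2); ray(1,0) blocked at (3,0); ray(-1,1) blocked at (0,1)]
  WK@(1,2): attacks (1,3) (1,1) (2,2) (0,2) (2,3) (2,1) (0,3) (0,1)
  WN@(1,3): attacks (3,4) (2,1) (3,2) (0,1)
  WB@(1,4): attacks (2,3) (3,2) (4,1) (0,3) [ray(-1,-1) blocked at (0,3)]
  WR@(3,0): attacks (3,1) (3,2) (3,3) (3,4) (4,0) (2,0) (1,0) [ray(-1,0) blocked at (1,0)]
Union (20 distinct): (0,0) (0,1) (0,2) (0,3) (1,0) (1,1) (1,2) (1,3) (2,0) (2,1) (2,2) (2,3) (3,0) (3,1) (3,2) (3,3) (3,4) (4,0) (4,1) (4,3)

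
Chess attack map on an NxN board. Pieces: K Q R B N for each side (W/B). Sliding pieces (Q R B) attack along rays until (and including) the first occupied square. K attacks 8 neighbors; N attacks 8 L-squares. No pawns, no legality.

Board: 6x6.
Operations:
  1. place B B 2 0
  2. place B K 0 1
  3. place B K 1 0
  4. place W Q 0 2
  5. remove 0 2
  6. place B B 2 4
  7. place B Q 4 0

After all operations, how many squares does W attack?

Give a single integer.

Answer: 0

Derivation:
Op 1: place BB@(2,0)
Op 2: place BK@(0,1)
Op 3: place BK@(1,0)
Op 4: place WQ@(0,2)
Op 5: remove (0,2)
Op 6: place BB@(2,4)
Op 7: place BQ@(4,0)
Per-piece attacks for W:
Union (0 distinct): (none)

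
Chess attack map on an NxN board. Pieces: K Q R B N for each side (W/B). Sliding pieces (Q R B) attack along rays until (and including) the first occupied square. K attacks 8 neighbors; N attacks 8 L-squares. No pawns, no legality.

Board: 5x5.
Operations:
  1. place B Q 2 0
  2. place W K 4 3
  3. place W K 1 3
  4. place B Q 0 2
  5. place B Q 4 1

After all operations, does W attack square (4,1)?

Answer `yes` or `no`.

Answer: no

Derivation:
Op 1: place BQ@(2,0)
Op 2: place WK@(4,3)
Op 3: place WK@(1,3)
Op 4: place BQ@(0,2)
Op 5: place BQ@(4,1)
Per-piece attacks for W:
  WK@(1,3): attacks (1,4) (1,2) (2,3) (0,3) (2,4) (2,2) (0,4) (0,2)
  WK@(4,3): attacks (4,4) (4,2) (3,3) (3,4) (3,2)
W attacks (4,1): no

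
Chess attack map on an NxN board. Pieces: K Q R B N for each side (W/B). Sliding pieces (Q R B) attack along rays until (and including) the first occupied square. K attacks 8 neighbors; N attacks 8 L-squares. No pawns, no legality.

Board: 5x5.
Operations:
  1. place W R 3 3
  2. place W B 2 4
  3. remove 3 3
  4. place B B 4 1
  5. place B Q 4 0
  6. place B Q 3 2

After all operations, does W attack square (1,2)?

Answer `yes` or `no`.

Op 1: place WR@(3,3)
Op 2: place WB@(2,4)
Op 3: remove (3,3)
Op 4: place BB@(4,1)
Op 5: place BQ@(4,0)
Op 6: place BQ@(3,2)
Per-piece attacks for W:
  WB@(2,4): attacks (3,3) (4,2) (1,3) (0,2)
W attacks (1,2): no

Answer: no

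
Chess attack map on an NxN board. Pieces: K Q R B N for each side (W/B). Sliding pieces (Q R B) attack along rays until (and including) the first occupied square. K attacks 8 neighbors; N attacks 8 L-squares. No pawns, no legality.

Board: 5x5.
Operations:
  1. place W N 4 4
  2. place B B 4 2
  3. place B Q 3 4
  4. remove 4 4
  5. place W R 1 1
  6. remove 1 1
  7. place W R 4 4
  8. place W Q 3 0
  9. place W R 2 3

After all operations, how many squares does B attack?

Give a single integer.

Op 1: place WN@(4,4)
Op 2: place BB@(4,2)
Op 3: place BQ@(3,4)
Op 4: remove (4,4)
Op 5: place WR@(1,1)
Op 6: remove (1,1)
Op 7: place WR@(4,4)
Op 8: place WQ@(3,0)
Op 9: place WR@(2,3)
Per-piece attacks for B:
  BQ@(3,4): attacks (3,3) (3,2) (3,1) (3,0) (4,4) (2,4) (1,4) (0,4) (4,3) (2,3) [ray(0,-1) blocked at (3,0); ray(1,0) blocked at (4,4); ray(-1,-1) blocked at (2,3)]
  BB@(4,2): attacks (3,3) (2,4) (3,1) (2,0)
Union (11 distinct): (0,4) (1,4) (2,0) (2,3) (2,4) (3,0) (3,1) (3,2) (3,3) (4,3) (4,4)

Answer: 11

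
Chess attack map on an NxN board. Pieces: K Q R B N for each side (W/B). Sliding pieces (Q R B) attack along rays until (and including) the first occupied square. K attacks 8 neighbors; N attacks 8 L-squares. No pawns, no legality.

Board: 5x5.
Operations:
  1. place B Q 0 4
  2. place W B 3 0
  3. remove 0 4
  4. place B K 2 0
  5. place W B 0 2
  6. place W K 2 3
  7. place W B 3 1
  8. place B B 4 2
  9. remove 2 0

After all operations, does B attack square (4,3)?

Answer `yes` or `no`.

Op 1: place BQ@(0,4)
Op 2: place WB@(3,0)
Op 3: remove (0,4)
Op 4: place BK@(2,0)
Op 5: place WB@(0,2)
Op 6: place WK@(2,3)
Op 7: place WB@(3,1)
Op 8: place BB@(4,2)
Op 9: remove (2,0)
Per-piece attacks for B:
  BB@(4,2): attacks (3,3) (2,4) (3,1) [ray(-1,-1) blocked at (3,1)]
B attacks (4,3): no

Answer: no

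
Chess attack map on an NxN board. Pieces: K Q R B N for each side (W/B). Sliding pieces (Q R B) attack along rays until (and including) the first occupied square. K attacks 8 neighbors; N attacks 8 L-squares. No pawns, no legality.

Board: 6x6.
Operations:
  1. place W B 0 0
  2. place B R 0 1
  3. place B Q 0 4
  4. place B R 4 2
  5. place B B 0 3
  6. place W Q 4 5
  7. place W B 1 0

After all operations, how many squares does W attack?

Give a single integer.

Op 1: place WB@(0,0)
Op 2: place BR@(0,1)
Op 3: place BQ@(0,4)
Op 4: place BR@(4,2)
Op 5: place BB@(0,3)
Op 6: place WQ@(4,5)
Op 7: place WB@(1,0)
Per-piece attacks for W:
  WB@(0,0): attacks (1,1) (2,2) (3,3) (4,4) (5,5)
  WB@(1,0): attacks (2,1) (3,2) (4,3) (5,4) (0,1) [ray(-1,1) blocked at (0,1)]
  WQ@(4,5): attacks (4,4) (4,3) (4,2) (5,5) (3,5) (2,5) (1,5) (0,5) (5,4) (3,4) (2,3) (1,2) (0,1) [ray(0,-1) blocked at (4,2); ray(-1,-1) blocked at (0,1)]
Union (18 distinct): (0,1) (0,5) (1,1) (1,2) (1,5) (2,1) (2,2) (2,3) (2,5) (3,2) (3,3) (3,4) (3,5) (4,2) (4,3) (4,4) (5,4) (5,5)

Answer: 18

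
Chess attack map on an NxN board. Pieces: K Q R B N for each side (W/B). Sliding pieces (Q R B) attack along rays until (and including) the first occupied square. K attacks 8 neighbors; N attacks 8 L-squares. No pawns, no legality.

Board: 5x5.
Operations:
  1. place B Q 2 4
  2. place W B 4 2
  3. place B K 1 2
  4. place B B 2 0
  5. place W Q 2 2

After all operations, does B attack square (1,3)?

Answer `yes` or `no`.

Op 1: place BQ@(2,4)
Op 2: place WB@(4,2)
Op 3: place BK@(1,2)
Op 4: place BB@(2,0)
Op 5: place WQ@(2,2)
Per-piece attacks for B:
  BK@(1,2): attacks (1,3) (1,1) (2,2) (0,2) (2,3) (2,1) (0,3) (0,1)
  BB@(2,0): attacks (3,1) (4,2) (1,1) (0,2) [ray(1,1) blocked at (4,2)]
  BQ@(2,4): attacks (2,3) (2,2) (3,4) (4,4) (1,4) (0,4) (3,3) (4,2) (1,3) (0,2) [ray(0,-1) blocked at (2,2); ray(1,-1) blocked at (4,2)]
B attacks (1,3): yes

Answer: yes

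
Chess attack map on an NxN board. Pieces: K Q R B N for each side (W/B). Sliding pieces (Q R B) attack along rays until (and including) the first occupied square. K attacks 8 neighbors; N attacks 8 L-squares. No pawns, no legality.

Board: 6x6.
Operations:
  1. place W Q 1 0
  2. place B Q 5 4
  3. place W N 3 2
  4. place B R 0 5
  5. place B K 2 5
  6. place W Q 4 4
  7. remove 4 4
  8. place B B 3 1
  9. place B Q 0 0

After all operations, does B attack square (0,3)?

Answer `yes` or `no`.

Answer: yes

Derivation:
Op 1: place WQ@(1,0)
Op 2: place BQ@(5,4)
Op 3: place WN@(3,2)
Op 4: place BR@(0,5)
Op 5: place BK@(2,5)
Op 6: place WQ@(4,4)
Op 7: remove (4,4)
Op 8: place BB@(3,1)
Op 9: place BQ@(0,0)
Per-piece attacks for B:
  BQ@(0,0): attacks (0,1) (0,2) (0,3) (0,4) (0,5) (1,0) (1,1) (2,2) (3,3) (4,4) (5,5) [ray(0,1) blocked at (0,5); ray(1,0) blocked at (1,0)]
  BR@(0,5): attacks (0,4) (0,3) (0,2) (0,1) (0,0) (1,5) (2,5) [ray(0,-1) blocked at (0,0); ray(1,0) blocked at (2,5)]
  BK@(2,5): attacks (2,4) (3,5) (1,5) (3,4) (1,4)
  BB@(3,1): attacks (4,2) (5,3) (4,0) (2,2) (1,3) (0,4) (2,0)
  BQ@(5,4): attacks (5,5) (5,3) (5,2) (5,1) (5,0) (4,4) (3,4) (2,4) (1,4) (0,4) (4,5) (4,3) (3,2) [ray(-1,-1) blocked at (3,2)]
B attacks (0,3): yes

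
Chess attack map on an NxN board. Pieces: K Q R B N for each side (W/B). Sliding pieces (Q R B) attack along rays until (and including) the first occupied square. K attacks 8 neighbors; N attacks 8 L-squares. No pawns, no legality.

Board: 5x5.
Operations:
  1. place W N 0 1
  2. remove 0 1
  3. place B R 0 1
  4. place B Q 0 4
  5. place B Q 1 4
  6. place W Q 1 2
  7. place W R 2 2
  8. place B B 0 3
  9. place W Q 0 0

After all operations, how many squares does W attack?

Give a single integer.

Op 1: place WN@(0,1)
Op 2: remove (0,1)
Op 3: place BR@(0,1)
Op 4: place BQ@(0,4)
Op 5: place BQ@(1,4)
Op 6: place WQ@(1,2)
Op 7: place WR@(2,2)
Op 8: place BB@(0,3)
Op 9: place WQ@(0,0)
Per-piece attacks for W:
  WQ@(0,0): attacks (0,1) (1,0) (2,0) (3,0) (4,0) (1,1) (2,2) [ray(0,1) blocked at (0,1); ray(1,1) blocked at (2,2)]
  WQ@(1,2): attacks (1,3) (1,4) (1,1) (1,0) (2,2) (0,2) (2,3) (3,4) (2,1) (3,0) (0,3) (0,1) [ray(0,1) blocked at (1,4); ray(1,0) blocked at (2,2); ray(-1,1) blocked at (0,3); ray(-1,-1) blocked at (0,1)]
  WR@(2,2): attacks (2,3) (2,4) (2,1) (2,0) (3,2) (4,2) (1,2) [ray(-1,0) blocked at (1,2)]
Union (18 distinct): (0,1) (0,2) (0,3) (1,0) (1,1) (1,2) (1,3) (1,4) (2,0) (2,1) (2,2) (2,3) (2,4) (3,0) (3,2) (3,4) (4,0) (4,2)

Answer: 18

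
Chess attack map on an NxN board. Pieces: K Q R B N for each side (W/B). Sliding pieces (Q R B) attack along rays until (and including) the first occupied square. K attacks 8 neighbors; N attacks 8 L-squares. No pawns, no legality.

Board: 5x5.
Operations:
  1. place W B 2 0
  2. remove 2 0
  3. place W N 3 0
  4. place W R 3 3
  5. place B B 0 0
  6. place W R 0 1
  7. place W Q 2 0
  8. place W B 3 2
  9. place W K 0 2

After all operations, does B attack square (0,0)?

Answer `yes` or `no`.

Answer: no

Derivation:
Op 1: place WB@(2,0)
Op 2: remove (2,0)
Op 3: place WN@(3,0)
Op 4: place WR@(3,3)
Op 5: place BB@(0,0)
Op 6: place WR@(0,1)
Op 7: place WQ@(2,0)
Op 8: place WB@(3,2)
Op 9: place WK@(0,2)
Per-piece attacks for B:
  BB@(0,0): attacks (1,1) (2,2) (3,3) [ray(1,1) blocked at (3,3)]
B attacks (0,0): no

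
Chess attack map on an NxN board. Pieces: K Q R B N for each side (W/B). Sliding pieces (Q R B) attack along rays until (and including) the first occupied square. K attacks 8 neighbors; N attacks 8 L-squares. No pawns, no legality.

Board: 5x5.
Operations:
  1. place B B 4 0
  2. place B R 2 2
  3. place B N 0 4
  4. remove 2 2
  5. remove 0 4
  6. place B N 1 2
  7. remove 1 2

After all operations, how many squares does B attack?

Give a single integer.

Answer: 4

Derivation:
Op 1: place BB@(4,0)
Op 2: place BR@(2,2)
Op 3: place BN@(0,4)
Op 4: remove (2,2)
Op 5: remove (0,4)
Op 6: place BN@(1,2)
Op 7: remove (1,2)
Per-piece attacks for B:
  BB@(4,0): attacks (3,1) (2,2) (1,3) (0,4)
Union (4 distinct): (0,4) (1,3) (2,2) (3,1)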